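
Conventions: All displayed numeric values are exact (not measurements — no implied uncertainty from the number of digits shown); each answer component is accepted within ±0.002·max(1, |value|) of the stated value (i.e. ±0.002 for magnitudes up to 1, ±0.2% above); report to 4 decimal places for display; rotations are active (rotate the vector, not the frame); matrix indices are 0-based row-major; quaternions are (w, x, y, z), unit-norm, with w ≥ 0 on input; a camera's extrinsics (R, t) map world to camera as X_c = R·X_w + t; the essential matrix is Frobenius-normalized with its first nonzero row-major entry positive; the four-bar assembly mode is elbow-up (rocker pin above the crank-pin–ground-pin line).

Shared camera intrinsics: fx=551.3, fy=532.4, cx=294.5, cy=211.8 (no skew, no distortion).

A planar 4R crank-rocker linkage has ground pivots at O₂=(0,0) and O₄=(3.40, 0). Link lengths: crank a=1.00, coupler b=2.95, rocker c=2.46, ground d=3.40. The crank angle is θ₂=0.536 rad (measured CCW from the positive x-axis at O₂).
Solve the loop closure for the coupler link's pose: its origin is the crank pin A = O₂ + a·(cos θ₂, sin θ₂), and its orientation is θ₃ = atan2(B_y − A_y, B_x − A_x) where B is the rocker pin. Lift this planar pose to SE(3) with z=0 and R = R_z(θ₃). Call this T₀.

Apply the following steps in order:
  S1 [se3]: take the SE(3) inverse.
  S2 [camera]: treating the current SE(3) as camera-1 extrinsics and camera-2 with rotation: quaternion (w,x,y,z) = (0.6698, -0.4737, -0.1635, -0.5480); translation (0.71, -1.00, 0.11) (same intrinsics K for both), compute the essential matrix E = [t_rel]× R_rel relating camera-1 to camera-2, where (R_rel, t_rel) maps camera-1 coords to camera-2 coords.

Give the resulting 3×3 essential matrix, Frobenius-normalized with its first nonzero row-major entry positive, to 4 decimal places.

source (fourbar_fk): coupler pose = R=[0.7563 -0.6542 0.0000; 0.6542 0.7563 0.0000; 0.0000 0.0000 1.0000], t=(0.8598, 0.5107, 0.0000)
after S1 (invert_se3): R=[0.7563 0.6542 0.0000; -0.6542 0.7563 0.0000; 0.0000 0.0000 1.0000], t=(-0.9844, 0.1762, 0.0000)
after S2 (essential): [0.0507 -0.3533 0.3825; -0.0167 -0.4679 0.1868; -0.1943 -0.3837 -0.5360]

matrix = [0.0507 -0.3533 0.3825; -0.0167 -0.4679 0.1868; -0.1943 -0.3837 -0.5360]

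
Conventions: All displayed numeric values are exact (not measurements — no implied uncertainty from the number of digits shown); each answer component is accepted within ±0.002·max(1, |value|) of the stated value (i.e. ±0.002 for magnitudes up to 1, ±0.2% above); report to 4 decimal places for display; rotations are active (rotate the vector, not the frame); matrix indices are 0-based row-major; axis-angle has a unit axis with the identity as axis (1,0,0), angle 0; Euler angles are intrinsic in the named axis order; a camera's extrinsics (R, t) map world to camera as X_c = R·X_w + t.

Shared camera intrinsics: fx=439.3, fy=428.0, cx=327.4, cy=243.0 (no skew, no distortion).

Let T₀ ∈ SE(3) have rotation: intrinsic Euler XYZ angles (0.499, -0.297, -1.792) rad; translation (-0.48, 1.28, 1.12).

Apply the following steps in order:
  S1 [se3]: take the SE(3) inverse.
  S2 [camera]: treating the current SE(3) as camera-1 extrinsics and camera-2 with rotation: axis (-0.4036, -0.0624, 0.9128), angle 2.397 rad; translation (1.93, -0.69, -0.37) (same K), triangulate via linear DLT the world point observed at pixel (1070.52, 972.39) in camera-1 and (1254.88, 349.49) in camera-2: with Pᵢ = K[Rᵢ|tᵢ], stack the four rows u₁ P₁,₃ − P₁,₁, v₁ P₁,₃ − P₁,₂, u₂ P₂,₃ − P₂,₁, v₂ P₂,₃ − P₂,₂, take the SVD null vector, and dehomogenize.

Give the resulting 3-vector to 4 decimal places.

result = (0.2589, -0.6144, 1.2790)

after S1 (invert_se3): R=[-0.2098 -0.8259 -0.5233; 0.9329 -0.3293 0.1457; -0.2927 -0.4576 0.8396], t=(1.5426, 0.7061, -0.4951)
after S2 (triangulate): (0.2589, -0.6144, 1.2790)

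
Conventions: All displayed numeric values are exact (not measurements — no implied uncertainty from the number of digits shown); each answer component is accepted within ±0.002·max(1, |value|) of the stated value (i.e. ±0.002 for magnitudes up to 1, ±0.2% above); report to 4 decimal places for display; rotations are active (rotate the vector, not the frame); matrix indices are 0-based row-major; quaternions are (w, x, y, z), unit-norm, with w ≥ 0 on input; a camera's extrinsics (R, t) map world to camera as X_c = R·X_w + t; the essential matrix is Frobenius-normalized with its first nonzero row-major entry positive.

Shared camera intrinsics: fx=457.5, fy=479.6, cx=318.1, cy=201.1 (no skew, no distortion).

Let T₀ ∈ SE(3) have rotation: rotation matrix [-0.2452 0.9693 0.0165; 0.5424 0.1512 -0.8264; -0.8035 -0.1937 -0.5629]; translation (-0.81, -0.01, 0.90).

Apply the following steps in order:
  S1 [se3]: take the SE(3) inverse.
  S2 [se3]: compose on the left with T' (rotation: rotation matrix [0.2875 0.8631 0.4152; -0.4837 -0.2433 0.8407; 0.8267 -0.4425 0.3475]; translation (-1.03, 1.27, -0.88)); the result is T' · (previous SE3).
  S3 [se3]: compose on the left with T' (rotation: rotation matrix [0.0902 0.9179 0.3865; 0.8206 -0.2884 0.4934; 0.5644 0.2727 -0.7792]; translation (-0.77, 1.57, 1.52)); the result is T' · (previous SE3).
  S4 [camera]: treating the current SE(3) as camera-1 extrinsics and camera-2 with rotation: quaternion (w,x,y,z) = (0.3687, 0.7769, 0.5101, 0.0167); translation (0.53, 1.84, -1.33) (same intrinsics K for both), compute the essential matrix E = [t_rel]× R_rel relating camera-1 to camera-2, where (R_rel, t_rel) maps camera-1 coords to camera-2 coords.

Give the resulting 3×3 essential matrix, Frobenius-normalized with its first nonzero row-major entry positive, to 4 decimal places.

matrix = [0.1465 -0.2262 0.6537; 0.2936 -0.0175 -0.0625; -0.6206 0.0300 0.1538]

after S1 (invert_se3): R=[-0.2452 0.5424 -0.8035; 0.9693 0.1512 -0.1937; 0.0165 -0.8264 -0.5629], t=(0.5300, 0.9610, 0.5117)
after S2 (compose_se3): R=[0.7730 -0.0566 -0.6319; -0.1034 -0.9939 -0.0374; -0.6259 0.0943 -0.7742], t=(0.1643, 1.2100, -0.6893)
after S3 (compose_se3): R=[-0.2671 -0.8810 -0.3906; 0.3553 0.2867 -0.8897; 0.8958 -0.3764 0.2364], t=(0.0890, 1.0157, 2.4797)
after S4 (essential): [0.1465 -0.2262 0.6537; 0.2936 -0.0175 -0.0625; -0.6206 0.0300 0.1538]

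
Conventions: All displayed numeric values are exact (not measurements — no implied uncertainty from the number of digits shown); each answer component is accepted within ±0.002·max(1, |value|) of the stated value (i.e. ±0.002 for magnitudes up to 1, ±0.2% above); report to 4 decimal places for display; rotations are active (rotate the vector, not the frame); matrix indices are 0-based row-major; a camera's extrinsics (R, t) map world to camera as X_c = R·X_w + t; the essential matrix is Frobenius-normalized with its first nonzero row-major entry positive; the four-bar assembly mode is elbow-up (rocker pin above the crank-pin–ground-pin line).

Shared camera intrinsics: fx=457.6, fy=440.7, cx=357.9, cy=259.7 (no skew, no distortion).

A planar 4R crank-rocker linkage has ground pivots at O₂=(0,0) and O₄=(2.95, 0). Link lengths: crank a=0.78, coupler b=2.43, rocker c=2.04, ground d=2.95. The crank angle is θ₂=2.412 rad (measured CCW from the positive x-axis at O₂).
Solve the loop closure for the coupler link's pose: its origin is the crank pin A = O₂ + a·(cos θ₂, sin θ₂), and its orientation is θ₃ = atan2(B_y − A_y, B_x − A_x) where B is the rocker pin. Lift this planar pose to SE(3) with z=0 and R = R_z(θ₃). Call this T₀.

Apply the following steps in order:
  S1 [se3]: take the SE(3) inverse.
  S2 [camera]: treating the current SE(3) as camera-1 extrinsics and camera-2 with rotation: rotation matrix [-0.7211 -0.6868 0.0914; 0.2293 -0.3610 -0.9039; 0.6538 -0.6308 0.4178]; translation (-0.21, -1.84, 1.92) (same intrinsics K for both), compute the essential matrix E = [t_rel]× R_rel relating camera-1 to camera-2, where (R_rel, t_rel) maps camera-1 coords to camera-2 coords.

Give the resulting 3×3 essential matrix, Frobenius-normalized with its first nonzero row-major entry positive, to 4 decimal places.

source (fourbar_fk): coupler pose = R=[0.9062 -0.4228 0.0000; 0.4228 0.9062 0.0000; 0.0000 0.0000 1.0000], t=(-0.5814, 0.5199, 0.0000)
after S1 (invert_se3): R=[0.9062 0.4228 0.0000; -0.4228 0.9062 0.0000; 0.0000 0.0000 1.0000], t=(0.3071, -0.7170, 0.0000)
after S2 (essential): [0.2196 -0.6686 -0.0548; 0.3121 0.1453 -0.0491; 0.5834 0.1776 -0.0943]

matrix = [0.2196 -0.6686 -0.0548; 0.3121 0.1453 -0.0491; 0.5834 0.1776 -0.0943]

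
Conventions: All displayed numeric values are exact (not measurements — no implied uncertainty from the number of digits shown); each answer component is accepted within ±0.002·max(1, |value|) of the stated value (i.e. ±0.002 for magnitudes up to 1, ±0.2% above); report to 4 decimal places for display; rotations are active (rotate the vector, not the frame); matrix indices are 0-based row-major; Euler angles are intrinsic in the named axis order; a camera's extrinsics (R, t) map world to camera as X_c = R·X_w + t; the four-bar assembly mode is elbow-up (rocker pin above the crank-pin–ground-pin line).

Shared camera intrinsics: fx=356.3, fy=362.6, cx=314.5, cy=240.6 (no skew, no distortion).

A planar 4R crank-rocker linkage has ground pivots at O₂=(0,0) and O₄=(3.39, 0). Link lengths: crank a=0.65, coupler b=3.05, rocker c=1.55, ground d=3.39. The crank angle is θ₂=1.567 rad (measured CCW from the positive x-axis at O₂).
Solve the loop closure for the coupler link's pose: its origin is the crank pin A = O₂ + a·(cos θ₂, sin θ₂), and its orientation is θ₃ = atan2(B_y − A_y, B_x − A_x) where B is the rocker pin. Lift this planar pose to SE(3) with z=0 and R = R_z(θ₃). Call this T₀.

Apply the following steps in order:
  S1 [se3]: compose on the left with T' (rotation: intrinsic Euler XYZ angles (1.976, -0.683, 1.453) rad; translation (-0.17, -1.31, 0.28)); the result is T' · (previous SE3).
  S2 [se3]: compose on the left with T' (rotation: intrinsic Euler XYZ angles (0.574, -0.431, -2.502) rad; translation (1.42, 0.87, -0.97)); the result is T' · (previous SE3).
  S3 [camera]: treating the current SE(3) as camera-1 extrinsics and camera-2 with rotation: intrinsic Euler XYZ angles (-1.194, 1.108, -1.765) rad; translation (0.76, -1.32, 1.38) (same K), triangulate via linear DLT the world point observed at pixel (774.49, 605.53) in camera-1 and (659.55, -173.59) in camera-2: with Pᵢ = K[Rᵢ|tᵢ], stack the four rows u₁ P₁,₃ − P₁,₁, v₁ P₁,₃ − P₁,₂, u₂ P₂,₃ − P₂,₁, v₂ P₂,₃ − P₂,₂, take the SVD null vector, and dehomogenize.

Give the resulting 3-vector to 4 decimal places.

result = (0.9342, 1.5562, 0.8722)

source (fourbar_fk): coupler pose = R=[0.9621 -0.2729 0.0000; 0.2729 0.9621 0.0000; 0.0000 0.0000 1.0000], t=(0.0025, 0.6500, 0.0000)
after S1 (compose_se3): R=[-0.1225 -0.7660 -0.6311; -0.2977 0.6350 -0.7129; 0.9468 0.1005 -0.3058], t=(-0.6705, -0.9669, 0.5130)
after S2 (compose_se3): R=[-0.4677 0.8607 0.2012; -0.1871 -0.3189 0.9291; 0.8639 0.3969 0.3102], t=(1.1701, 1.6133, 0.0462)
after S3 (triangulate): (0.9342, 1.5562, 0.8722)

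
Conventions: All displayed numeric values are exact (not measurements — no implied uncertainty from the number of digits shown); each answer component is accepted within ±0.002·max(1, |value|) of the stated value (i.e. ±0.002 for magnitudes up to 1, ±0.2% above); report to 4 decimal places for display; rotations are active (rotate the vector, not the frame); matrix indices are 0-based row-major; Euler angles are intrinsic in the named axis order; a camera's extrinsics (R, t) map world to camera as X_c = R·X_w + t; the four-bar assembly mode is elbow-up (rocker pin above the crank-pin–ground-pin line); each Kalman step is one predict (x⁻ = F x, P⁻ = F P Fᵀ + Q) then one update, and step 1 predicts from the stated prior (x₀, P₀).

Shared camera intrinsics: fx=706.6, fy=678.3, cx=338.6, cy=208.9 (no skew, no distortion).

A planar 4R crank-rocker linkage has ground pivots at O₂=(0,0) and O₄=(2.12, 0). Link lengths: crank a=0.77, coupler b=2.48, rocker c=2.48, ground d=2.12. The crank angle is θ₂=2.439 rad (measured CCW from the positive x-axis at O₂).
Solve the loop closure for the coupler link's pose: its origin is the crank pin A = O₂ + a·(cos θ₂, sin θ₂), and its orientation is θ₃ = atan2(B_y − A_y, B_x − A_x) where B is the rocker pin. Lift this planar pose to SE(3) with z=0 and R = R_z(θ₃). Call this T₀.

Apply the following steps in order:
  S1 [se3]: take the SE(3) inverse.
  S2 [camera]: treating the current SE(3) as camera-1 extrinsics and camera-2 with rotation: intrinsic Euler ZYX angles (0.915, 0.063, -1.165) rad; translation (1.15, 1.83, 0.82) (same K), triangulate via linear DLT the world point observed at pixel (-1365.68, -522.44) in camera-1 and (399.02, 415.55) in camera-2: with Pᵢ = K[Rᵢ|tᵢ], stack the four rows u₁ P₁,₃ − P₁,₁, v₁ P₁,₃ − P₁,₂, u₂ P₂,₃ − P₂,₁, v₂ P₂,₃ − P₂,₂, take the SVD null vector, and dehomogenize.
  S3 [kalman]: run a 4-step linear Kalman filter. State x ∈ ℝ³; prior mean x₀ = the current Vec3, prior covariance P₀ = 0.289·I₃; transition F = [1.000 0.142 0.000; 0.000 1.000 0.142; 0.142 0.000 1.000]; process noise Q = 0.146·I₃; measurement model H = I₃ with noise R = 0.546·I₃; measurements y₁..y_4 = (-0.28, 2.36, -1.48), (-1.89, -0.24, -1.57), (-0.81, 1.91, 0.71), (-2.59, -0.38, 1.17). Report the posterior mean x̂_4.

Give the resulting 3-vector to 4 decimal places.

result = (-1.6050, 0.2487, 0.1538)

source (fourbar_fk): coupler pose = R=[0.6962 -0.7178 0.0000; 0.7178 0.6962 0.0000; 0.0000 0.0000 1.0000], t=(-0.5876, 0.4976, 0.0000)
after S1 (invert_se3): R=[0.6962 0.7178 0.0000; -0.7178 0.6962 -0.0000; 0.0000 0.0000 1.0000], t=(0.0520, -0.7682, 0.0000)
after S2 (triangulate): (-1.4240, -1.7953, 0.9238)
after S3 (kf_track): (-1.6050, 0.2487, 0.1538)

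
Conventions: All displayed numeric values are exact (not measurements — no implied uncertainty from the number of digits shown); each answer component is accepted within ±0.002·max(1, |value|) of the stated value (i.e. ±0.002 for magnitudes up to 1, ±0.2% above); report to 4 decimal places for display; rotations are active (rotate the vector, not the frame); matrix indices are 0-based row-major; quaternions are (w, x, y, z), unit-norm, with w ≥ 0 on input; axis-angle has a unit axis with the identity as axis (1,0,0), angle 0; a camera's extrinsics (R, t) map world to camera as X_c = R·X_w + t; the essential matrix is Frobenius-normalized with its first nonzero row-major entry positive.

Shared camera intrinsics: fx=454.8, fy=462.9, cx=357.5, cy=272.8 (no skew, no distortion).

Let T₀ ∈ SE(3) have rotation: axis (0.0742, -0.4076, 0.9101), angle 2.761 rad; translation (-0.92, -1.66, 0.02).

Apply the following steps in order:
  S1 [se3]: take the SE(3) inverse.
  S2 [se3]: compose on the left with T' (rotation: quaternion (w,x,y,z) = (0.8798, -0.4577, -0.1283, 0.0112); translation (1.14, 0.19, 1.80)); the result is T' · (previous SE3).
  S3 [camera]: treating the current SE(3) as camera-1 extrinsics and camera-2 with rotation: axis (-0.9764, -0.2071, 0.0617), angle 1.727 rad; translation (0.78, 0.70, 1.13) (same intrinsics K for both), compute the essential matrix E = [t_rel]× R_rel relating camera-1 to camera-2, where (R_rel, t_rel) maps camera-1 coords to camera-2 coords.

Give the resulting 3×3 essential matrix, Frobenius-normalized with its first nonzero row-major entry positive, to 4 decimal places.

matrix = [0.2570 -0.2276 -0.5941; -0.4597 -0.5129 -0.0464; -0.1709 -0.0592 0.1412]

after S1 (invert_se3): R=[-0.9178 0.2798 0.2817; -0.3965 -0.6080 -0.6878; -0.0212 -0.7430 0.6690], t=(-0.3855, -1.3603, -1.2663)
after S2 (compose_se3): R=[-0.9211 0.3865 0.0473; -0.3732 -0.9109 0.1759; 0.1110 0.1444 0.9833], t=(0.9332, -1.6690, 2.1222)
after S3 (essential): [0.2570 -0.2276 -0.5941; -0.4597 -0.5129 -0.0464; -0.1709 -0.0592 0.1412]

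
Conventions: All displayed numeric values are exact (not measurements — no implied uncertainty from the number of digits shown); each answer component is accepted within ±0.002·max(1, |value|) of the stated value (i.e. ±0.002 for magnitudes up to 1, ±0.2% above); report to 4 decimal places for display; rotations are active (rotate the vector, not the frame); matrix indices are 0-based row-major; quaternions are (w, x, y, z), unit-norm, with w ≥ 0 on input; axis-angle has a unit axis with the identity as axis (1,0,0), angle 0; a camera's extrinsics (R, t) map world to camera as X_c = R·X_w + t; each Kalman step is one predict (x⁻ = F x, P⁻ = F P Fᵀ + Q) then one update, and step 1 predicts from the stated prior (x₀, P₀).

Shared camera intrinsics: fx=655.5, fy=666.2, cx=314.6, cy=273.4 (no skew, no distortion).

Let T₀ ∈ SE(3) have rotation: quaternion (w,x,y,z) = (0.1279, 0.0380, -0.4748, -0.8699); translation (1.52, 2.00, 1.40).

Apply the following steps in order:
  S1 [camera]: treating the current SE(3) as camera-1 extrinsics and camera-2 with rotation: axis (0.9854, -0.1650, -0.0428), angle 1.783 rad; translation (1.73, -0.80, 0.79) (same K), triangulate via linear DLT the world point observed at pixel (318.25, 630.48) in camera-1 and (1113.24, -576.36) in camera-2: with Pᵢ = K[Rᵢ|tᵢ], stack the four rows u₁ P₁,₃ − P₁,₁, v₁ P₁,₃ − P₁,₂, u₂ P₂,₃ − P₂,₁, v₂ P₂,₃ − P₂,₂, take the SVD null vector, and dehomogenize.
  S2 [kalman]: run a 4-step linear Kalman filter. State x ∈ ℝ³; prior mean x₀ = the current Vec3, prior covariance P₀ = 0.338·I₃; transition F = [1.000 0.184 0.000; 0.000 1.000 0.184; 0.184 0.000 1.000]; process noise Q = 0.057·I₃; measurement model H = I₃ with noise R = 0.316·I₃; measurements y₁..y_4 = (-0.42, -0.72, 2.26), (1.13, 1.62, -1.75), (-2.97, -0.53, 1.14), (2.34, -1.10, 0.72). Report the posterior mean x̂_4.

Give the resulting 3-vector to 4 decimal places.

after S1 (triangulate): (1.5856, 1.6013, 1.4358)
after S2 (kf_track): (0.4267, -0.0047, 0.5938)

result = (0.4267, -0.0047, 0.5938)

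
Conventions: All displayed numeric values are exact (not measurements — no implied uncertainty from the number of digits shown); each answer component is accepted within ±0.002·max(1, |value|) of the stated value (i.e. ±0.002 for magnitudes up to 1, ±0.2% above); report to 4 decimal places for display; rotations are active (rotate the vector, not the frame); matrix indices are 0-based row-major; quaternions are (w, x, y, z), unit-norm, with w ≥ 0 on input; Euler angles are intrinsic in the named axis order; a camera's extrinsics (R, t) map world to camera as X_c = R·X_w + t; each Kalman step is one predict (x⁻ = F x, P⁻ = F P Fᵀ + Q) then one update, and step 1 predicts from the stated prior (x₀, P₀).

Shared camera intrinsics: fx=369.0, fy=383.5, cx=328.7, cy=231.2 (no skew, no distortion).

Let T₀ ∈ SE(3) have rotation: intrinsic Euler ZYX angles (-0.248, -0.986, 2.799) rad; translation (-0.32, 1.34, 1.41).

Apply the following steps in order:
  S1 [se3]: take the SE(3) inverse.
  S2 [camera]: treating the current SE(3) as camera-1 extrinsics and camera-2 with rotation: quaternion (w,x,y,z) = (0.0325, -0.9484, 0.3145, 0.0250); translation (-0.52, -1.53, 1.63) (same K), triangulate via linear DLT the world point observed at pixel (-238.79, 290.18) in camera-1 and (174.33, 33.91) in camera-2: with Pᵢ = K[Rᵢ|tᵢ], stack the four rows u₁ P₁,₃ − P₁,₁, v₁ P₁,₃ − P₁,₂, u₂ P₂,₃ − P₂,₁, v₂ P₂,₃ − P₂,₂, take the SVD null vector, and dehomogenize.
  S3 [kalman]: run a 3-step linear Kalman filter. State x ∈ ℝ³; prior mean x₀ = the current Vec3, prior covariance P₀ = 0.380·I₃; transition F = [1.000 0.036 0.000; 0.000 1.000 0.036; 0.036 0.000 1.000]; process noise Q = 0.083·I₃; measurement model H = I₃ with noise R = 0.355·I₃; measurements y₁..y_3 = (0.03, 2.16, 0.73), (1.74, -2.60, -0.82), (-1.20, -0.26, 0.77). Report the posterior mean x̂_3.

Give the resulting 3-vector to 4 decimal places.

after S1 (invert_se3): R=[0.5351 -0.1355 0.8338; -0.5027 -0.8443 0.1854; 0.6789 -0.5184 -0.5199], t=(-0.8229, 0.7090, 1.6451)
after S2 (triangulate): (-0.7037, 0.5778, -1.6635)
after S3 (kf_track): (-0.1078, -0.3200, -0.0211)

result = (-0.1078, -0.3200, -0.0211)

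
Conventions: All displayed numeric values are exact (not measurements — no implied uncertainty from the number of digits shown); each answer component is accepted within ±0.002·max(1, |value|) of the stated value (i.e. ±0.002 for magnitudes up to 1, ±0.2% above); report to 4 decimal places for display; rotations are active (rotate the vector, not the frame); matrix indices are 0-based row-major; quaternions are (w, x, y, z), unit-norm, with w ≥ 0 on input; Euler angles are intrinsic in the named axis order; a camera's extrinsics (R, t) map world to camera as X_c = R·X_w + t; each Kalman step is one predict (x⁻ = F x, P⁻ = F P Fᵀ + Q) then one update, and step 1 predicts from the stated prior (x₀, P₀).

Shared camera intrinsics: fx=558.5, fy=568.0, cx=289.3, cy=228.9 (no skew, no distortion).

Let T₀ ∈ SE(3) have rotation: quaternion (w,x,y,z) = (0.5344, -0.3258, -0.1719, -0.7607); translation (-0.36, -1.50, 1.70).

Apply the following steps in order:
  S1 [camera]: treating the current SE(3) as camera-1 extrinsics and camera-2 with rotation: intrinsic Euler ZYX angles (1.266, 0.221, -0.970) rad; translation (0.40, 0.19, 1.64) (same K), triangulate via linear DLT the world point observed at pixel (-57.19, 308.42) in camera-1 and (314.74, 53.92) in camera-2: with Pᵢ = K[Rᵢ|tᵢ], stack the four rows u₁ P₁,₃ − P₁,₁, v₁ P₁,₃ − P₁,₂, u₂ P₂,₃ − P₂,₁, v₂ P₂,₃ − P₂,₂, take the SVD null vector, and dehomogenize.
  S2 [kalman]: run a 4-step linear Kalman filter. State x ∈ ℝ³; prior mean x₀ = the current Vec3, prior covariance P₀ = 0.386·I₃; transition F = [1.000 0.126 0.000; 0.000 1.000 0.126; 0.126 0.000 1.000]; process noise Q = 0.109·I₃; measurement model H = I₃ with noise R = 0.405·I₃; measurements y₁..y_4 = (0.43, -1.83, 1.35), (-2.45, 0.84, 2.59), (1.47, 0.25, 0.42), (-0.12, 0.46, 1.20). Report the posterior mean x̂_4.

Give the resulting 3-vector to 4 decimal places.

result = (-0.1515, 0.3411, 1.1492)

after S1 (triangulate): (-1.4150, -0.9398, 0.5423)
after S2 (kf_track): (-0.1515, 0.3411, 1.1492)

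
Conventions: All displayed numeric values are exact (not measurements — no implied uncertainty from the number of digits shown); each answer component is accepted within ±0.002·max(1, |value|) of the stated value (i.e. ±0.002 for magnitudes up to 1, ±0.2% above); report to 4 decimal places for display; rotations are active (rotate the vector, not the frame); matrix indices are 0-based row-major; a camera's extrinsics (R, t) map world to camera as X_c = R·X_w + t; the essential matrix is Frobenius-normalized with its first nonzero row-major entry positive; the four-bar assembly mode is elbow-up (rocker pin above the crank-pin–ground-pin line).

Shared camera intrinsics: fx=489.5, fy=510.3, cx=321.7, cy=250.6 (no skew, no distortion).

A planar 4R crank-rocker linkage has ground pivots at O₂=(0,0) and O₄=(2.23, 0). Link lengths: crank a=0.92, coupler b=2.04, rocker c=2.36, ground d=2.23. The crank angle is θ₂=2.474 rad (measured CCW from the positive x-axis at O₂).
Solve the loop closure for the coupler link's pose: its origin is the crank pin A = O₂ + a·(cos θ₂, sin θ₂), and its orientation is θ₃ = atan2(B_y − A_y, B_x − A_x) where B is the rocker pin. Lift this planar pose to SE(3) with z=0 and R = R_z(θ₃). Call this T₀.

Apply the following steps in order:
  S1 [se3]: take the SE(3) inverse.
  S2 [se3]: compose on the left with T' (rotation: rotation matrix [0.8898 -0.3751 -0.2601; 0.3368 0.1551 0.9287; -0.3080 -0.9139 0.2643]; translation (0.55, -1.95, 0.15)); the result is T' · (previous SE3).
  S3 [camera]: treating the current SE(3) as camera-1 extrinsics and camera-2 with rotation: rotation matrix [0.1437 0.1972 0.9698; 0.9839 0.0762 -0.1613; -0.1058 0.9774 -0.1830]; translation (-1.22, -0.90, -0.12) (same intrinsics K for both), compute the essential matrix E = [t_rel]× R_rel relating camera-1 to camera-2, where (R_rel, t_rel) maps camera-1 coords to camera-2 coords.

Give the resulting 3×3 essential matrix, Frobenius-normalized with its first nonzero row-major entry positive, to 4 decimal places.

matrix = [0.3840 0.0964 -0.5429; 0.0675 -0.2082 -0.2436; -0.1747 -0.6262 -0.1365]

source (fourbar_fk): coupler pose = R=[0.7592 -0.6508 0.0000; 0.6508 0.7592 0.0000; 0.0000 0.0000 1.0000], t=(-0.7225, 0.5696, 0.0000)
after S1 (invert_se3): R=[0.7592 0.6508 0.0000; -0.6508 0.7592 0.0000; 0.0000 0.0000 1.0000], t=(0.1779, -0.9026, 0.0000)
after S2 (compose_se3): R=[0.9197 0.2943 -0.2601; 0.1548 0.3370 0.9287; 0.3609 -0.8943 0.2643], t=(1.0468, -2.0301, 0.9202)
after S3 (essential): [0.3840 0.0964 -0.5429; 0.0675 -0.2082 -0.2436; -0.1747 -0.6262 -0.1365]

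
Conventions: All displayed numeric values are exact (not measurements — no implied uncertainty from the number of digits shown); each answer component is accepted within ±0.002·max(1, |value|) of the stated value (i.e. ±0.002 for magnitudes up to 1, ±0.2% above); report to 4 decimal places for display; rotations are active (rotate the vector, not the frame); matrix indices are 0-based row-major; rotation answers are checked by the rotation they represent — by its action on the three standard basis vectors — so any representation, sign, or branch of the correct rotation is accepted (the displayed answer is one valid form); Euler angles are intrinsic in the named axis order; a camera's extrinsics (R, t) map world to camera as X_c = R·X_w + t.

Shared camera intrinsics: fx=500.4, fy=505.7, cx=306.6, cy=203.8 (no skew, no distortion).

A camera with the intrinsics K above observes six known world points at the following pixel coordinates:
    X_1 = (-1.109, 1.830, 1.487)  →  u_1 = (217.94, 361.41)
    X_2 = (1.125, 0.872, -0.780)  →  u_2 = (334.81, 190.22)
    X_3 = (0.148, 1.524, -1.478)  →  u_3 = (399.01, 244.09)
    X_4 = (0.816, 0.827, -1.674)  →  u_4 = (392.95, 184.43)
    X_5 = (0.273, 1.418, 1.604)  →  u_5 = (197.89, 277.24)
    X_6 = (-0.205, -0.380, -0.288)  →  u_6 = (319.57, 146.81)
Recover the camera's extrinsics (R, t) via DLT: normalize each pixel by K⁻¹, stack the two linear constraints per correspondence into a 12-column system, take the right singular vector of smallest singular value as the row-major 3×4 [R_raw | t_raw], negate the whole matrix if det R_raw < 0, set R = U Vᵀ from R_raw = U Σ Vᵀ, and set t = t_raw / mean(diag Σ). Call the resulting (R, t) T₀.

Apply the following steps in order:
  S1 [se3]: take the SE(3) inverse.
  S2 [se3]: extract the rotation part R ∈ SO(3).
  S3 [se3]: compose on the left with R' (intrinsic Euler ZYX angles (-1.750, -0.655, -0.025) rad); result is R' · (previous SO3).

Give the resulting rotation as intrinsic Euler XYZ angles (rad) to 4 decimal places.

rotation (euler_xyz) = (1.1418, 0.2741, -1.5652)

source (pnp_recover): camera pose = R=[-0.2316 0.1034 -0.9673; -0.3955 0.8984 0.1907; 0.8888 0.4267 -0.1672], t=(-0.1200, -0.4103, 6.7337)
after S1 (invert_se3): R=[-0.2316 -0.3955 0.8888; 0.1034 0.8984 0.4267; -0.9673 0.1907 -0.1672], t=(-6.1749, -2.4924, 1.0879)
after S2 (rot_of_se3): [-0.2316 -0.3955 0.8888; 0.1034 0.8984 0.4267; -0.9673 0.1907 -0.1672]
after S3 (compose_so3): [0.0054 0.9626 0.2707; -0.4146 0.2485 -0.8754; -0.9100 -0.1075 0.4004]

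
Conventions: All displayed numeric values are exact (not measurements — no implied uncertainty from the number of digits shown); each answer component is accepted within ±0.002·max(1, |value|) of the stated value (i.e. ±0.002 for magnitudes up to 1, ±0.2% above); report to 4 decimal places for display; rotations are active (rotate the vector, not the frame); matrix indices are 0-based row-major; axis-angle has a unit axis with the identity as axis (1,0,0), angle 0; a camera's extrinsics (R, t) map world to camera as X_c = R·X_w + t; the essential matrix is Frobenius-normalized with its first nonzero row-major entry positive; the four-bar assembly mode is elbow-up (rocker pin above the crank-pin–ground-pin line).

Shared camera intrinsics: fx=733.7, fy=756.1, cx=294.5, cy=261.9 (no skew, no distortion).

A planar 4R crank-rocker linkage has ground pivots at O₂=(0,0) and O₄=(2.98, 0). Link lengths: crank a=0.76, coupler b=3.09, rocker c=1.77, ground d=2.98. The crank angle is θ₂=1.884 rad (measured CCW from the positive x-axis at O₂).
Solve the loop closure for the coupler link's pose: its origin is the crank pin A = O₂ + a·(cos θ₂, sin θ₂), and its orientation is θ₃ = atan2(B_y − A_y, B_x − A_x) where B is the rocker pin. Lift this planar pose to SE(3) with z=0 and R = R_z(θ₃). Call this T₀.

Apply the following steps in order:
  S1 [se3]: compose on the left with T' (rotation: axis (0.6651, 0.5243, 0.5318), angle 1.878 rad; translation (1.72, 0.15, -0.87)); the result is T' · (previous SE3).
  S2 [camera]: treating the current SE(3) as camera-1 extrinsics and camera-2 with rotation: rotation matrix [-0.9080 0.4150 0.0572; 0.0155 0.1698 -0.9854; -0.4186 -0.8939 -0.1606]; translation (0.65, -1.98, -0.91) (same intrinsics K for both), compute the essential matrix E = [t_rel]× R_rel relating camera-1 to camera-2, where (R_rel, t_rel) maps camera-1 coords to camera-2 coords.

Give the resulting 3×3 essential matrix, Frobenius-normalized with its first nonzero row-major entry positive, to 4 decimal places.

matrix = [0.3961 -0.1251 -0.2463; -0.1641 -0.4776 -0.4507; 0.5446 0.0758 -0.0799]

source (fourbar_fk): coupler pose = R=[0.9438 -0.3307 0.0000; 0.3307 0.9438 0.0000; 0.0000 0.0000 1.0000], t=(-0.2342, 0.7230, 0.0000)
after S1 (compose_se3): R=[0.2408 -0.1402 0.9604; 0.9253 -0.2653 -0.2708; 0.2928 0.9539 0.0659], t=(1.6178, -0.0349, -0.1399)
after S2 (essential): [0.3961 -0.1251 -0.2463; -0.1641 -0.4776 -0.4507; 0.5446 0.0758 -0.0799]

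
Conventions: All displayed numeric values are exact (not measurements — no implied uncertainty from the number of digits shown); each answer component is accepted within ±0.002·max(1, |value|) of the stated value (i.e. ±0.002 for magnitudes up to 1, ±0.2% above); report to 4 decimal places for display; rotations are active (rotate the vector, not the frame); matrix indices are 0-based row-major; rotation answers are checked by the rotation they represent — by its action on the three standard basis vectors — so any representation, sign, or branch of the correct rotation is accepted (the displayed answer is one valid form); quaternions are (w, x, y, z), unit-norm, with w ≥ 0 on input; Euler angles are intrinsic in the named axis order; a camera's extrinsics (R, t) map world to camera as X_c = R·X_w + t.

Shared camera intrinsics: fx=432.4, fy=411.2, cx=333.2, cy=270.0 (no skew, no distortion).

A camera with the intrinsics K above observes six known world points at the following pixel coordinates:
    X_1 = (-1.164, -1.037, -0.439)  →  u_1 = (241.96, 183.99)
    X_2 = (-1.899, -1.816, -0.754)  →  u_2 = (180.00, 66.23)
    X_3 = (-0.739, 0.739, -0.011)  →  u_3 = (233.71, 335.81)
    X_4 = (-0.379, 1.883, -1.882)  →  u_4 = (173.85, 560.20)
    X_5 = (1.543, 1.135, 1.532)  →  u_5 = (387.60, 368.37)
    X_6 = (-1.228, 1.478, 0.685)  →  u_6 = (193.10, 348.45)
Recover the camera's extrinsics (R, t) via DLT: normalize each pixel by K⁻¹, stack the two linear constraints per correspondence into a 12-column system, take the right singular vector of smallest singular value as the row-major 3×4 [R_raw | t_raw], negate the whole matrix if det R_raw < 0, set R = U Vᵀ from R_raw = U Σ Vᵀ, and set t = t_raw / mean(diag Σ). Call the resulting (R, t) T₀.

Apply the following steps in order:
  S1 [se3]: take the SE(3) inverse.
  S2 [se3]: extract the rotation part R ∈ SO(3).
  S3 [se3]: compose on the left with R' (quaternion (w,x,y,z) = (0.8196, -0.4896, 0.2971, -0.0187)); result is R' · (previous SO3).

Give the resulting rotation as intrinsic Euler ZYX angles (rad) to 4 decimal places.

source (pnp_recover): camera pose = R=[0.9248 -0.3803 0.0127; 0.3712 0.8944 -0.2496; 0.0836 0.2356 0.9683], t=(-0.1698, 0.3998, 4.8282)
after S1 (invert_se3): R=[0.9248 0.3712 0.0836; -0.3803 0.8944 0.2356; 0.0127 -0.2496 0.9683], t=(-0.3948, -1.5595, -4.5729)
after S2 (rot_of_se3): [0.9248 0.3712 0.0836; -0.3803 0.8944 0.2356; 0.0127 -0.2496 0.9683]
after S3 (compose_so3): [0.8663 -0.0535 0.4967; -0.4850 0.1481 0.8619; -0.1197 -0.9875 0.1024]

rotation (euler_zyx) = (-0.5104, 0.1199, -1.4675)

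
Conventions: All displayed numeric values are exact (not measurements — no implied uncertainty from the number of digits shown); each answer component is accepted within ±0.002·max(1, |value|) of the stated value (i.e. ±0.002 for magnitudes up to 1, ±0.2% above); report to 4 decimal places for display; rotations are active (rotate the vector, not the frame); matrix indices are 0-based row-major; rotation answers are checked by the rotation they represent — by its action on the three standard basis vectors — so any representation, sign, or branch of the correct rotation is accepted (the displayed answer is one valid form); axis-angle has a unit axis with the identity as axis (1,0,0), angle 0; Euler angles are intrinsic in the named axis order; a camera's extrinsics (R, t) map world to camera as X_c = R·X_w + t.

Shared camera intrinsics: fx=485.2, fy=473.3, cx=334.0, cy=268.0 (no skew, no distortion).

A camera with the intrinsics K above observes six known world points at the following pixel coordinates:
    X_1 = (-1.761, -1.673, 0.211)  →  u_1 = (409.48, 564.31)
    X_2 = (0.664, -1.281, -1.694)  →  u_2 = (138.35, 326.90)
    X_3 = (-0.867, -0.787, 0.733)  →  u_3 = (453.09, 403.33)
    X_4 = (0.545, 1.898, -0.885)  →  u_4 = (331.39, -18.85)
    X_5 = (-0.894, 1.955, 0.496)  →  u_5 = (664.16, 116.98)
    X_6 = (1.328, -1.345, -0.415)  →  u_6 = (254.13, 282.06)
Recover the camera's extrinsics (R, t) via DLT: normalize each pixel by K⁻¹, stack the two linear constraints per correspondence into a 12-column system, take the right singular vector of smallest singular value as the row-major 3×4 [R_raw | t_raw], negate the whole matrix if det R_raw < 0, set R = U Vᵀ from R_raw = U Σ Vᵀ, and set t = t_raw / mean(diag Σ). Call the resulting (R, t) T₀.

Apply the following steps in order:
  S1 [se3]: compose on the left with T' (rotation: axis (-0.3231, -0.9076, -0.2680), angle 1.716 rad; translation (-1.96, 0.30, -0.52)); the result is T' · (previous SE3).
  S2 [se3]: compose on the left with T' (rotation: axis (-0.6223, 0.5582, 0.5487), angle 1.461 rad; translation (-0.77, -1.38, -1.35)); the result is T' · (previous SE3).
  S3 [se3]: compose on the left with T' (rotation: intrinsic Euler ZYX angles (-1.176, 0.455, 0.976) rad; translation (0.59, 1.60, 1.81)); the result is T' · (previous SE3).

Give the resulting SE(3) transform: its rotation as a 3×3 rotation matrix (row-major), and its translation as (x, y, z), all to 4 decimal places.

source (pnp_recover): camera pose = R=[-0.3469 0.3185 0.8822; -0.6671 -0.7449 0.0066; 0.6592 -0.5862 0.4709], t=(0.3500, 0.0500, 4.0300)
after S1 (compose_se3): R=[-0.9188 0.0127 -0.3945; -0.1627 -0.9229 0.3491; -0.3596 0.3849 0.8500], t=(-5.1585, 2.7751, -0.4247)
after S2 (compose_se3): R=[-0.3687 0.8911 -0.2645; -0.6004 -0.0111 0.7996; 0.7096 0.4536 0.5391], t=(-5.5928, -1.9022, 1.9605)
after S3 (compose_se3): R=[-0.9973 -0.0033 0.0730; -0.0093 -0.9852 -0.1714; 0.0725 -0.1716 0.9825], t=(-3.9057, 5.3964, 3.8394)

rotation (matrix) = ((-0.9973, -0.0033, 0.0730), (-0.0093, -0.9852, -0.1714), (0.0725, -0.1716, 0.9825)), translation = (-3.9057, 5.3964, 3.8394)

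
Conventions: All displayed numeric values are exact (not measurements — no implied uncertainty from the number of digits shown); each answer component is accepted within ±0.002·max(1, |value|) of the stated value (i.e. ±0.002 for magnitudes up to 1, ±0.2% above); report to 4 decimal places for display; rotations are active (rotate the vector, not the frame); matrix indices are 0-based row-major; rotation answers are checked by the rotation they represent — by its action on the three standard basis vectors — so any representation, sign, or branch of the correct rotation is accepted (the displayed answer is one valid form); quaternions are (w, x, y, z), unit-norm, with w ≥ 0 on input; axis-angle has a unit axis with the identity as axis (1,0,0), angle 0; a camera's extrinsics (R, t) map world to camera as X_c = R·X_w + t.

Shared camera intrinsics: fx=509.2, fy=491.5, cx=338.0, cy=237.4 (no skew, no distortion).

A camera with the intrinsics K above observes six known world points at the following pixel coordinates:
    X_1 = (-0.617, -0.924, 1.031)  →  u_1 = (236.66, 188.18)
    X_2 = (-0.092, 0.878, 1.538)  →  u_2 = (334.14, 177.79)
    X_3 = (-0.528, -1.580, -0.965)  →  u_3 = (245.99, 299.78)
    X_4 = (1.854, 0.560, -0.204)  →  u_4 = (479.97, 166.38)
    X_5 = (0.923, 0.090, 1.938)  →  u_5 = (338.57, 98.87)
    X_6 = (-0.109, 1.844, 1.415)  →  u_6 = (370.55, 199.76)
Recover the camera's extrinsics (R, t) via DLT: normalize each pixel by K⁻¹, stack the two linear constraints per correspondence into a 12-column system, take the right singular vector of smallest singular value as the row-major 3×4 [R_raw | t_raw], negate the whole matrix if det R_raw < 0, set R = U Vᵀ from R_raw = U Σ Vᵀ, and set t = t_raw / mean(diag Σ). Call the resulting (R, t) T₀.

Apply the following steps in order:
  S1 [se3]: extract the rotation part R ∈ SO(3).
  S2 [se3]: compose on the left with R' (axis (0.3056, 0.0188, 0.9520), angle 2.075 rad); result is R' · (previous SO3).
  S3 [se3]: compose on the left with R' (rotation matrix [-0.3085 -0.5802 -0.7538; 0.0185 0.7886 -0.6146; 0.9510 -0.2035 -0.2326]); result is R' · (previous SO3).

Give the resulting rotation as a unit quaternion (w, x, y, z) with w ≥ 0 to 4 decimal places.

source (pnp_recover): camera pose = R=[0.6941 0.6142 -0.3754; -0.6058 0.2166 -0.7656; -0.3889 0.7588 0.5224], t=(0.0400, -0.0600, 6.6699)
after S1 (rot_of_se3): [0.6941 0.6142 -0.3754; -0.6058 0.2166 -0.7656; -0.3889 0.7588 0.5224]
after S2 (compose_so3): [0.0863 -0.0505 0.9950; 0.9705 0.2298 -0.0726; -0.2250 0.9719 0.0688]
after S3 (compose_so3): [-0.4202 -0.8504 -0.3167; 0.9052 -0.4171 -0.0811; -0.0631 -0.3208 0.9450]

rotation (quat) = (0.5263, -0.1139, -0.1205, 0.8340)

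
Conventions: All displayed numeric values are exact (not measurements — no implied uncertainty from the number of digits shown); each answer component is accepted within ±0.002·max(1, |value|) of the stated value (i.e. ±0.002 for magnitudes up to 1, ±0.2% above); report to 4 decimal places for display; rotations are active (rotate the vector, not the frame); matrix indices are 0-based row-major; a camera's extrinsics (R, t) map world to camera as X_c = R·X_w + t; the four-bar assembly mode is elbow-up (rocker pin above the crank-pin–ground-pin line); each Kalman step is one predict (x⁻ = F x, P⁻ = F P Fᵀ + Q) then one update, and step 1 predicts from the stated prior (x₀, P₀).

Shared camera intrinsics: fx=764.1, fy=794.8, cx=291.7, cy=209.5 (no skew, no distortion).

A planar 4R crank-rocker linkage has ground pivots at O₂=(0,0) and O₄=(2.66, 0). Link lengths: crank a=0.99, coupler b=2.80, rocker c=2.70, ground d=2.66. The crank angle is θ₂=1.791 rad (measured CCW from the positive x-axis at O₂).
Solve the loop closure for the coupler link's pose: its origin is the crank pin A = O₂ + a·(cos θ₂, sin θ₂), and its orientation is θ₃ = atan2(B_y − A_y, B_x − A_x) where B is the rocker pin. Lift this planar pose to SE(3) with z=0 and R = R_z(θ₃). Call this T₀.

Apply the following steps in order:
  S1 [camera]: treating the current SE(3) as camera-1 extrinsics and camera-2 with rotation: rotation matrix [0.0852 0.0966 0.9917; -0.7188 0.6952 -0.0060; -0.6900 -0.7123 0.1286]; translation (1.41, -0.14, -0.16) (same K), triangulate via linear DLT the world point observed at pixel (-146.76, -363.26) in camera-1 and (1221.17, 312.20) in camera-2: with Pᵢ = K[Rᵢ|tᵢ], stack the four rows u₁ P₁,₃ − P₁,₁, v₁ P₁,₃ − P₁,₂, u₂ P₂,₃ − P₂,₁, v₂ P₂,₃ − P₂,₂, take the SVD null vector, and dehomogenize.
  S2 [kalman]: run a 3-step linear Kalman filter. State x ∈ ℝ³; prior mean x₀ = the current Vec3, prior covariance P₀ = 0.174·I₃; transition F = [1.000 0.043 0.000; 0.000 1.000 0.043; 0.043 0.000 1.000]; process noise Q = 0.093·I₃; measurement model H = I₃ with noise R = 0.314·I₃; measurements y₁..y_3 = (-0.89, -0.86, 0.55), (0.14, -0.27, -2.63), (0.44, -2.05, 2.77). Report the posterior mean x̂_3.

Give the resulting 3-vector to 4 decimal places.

source (fourbar_fk): coupler pose = R=[0.8050 -0.5933 0.0000; 0.5933 0.8050 0.0000; 0.0000 0.0000 1.0000], t=(-0.2162, 0.9661, 0.0000)
after S1 (triangulate): (-1.8815, -1.3054, 1.6666)
after S2 (kf_track): (-0.2904, -1.2458, 0.8503)

result = (-0.2904, -1.2458, 0.8503)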